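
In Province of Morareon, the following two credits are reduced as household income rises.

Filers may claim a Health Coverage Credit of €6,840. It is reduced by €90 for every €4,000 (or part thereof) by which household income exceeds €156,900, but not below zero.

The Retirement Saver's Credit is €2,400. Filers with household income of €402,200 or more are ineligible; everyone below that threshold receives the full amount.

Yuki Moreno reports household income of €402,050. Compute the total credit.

Health Coverage Credit: income exceeds €156,900 by €245,150, which is 62 full-or-partial €4,000 increments; reduction = 62 × €90 = €5,580, leaving €1,260.
Retirement Saver's Credit: €402,050 is below the €402,200 cutoff, so the full €2,400 applies.
Total: €1,260 + €2,400 = €3,660.

€3,660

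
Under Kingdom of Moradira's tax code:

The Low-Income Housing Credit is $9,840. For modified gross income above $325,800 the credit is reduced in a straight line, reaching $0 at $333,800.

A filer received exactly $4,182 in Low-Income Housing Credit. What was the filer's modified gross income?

$330,400

$4,182 is 4,182/9,840 of the full $9,840, so 5,658/9,840 of the $8,000 range has been used: income = $325,800 + $8,000 × 5,658/9,840 = $330,400.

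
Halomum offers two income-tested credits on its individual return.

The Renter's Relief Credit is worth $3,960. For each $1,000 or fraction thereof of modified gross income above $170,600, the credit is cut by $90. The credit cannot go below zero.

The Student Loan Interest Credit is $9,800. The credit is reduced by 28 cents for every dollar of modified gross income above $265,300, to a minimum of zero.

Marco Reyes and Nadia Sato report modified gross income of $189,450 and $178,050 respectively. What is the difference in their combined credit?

$990

Marco ($189,450): Renter's Relief Credit: income exceeds $170,600 by $18,850, which is 19 full-or-partial $1,000 increments; reduction = 19 × $90 = $1,710, leaving $2,250. Student Loan Interest Credit: $189,450 is at or below the $265,300 threshold, so the full $9,800 applies. total $2,250 + $9,800 = $12,050
Nadia ($178,050): Renter's Relief Credit: income exceeds $170,600 by $7,450, which is 8 full-or-partial $1,000 increments; reduction = 8 × $90 = $720, leaving $3,240. Student Loan Interest Credit: $178,050 is at or below the $265,300 threshold, so the full $9,800 applies. total $3,240 + $9,800 = $13,040
Difference: |$12,050 − $13,040| = $990.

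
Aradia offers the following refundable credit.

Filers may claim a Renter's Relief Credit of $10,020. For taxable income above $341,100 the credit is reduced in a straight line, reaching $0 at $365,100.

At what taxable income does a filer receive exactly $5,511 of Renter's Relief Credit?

$5,511 is 5,511/10,020 of the full $10,020, so 4,509/10,020 of the $24,000 range has been used: income = $341,100 + $24,000 × 4,509/10,020 = $351,900.

$351,900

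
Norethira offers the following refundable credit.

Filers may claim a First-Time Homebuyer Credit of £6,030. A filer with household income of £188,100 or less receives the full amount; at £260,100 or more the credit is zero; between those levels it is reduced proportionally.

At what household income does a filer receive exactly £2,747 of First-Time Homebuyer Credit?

£227,300

£2,747 is 2,747/6,030 of the full £6,030, so 3,283/6,030 of the £72,000 range has been used: income = £188,100 + £72,000 × 3,283/6,030 = £227,300.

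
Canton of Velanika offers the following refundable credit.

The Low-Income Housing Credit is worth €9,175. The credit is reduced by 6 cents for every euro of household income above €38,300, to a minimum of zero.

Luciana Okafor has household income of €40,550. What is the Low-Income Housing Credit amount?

Low-Income Housing Credit: 6% of the €2,250 excess over €38,300 is €135; credit = €9,175 − €135 = €9,040.

€9,040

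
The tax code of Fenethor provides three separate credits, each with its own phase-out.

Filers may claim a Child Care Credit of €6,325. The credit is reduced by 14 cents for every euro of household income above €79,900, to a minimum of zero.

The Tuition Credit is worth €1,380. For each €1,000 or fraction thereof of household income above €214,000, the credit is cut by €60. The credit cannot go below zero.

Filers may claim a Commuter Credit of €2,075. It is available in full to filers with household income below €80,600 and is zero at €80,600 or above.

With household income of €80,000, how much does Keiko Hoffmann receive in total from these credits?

€9,766

Child Care Credit: 14% of the €100 excess over €79,900 is €14; credit = €6,325 − €14 = €6,311.
Tuition Credit: €80,000 is at or below the €214,000 threshold, so the full €1,380 applies.
Commuter Credit: €80,000 is below the €80,600 cutoff, so the full €2,075 applies.
Total: €6,311 + €1,380 + €2,075 = €9,766.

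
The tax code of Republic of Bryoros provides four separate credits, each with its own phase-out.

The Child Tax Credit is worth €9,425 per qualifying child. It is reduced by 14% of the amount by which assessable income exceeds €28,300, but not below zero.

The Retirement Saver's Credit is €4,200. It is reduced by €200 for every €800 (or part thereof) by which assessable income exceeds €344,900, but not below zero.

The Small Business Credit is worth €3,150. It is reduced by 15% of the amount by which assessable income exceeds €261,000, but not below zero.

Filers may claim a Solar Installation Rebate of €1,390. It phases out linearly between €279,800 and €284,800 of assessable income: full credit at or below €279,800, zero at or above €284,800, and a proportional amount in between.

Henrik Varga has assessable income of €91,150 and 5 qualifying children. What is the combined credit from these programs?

€47,066

Child Tax Credit: base = 5 × €9,425 = €47,125. 14% of the €62,850 excess over €28,300 is €8,799; credit = €47,125 − €8,799 = €38,326.
Retirement Saver's Credit: €91,150 is at or below the €344,900 threshold, so the full €4,200 applies.
Small Business Credit: €91,150 is at or below the €261,000 threshold, so the full €3,150 applies.
Solar Installation Rebate: €91,150 is at or below the €279,800 threshold, so the full €1,390 applies.
Total: €38,326 + €4,200 + €3,150 + €1,390 = €47,066.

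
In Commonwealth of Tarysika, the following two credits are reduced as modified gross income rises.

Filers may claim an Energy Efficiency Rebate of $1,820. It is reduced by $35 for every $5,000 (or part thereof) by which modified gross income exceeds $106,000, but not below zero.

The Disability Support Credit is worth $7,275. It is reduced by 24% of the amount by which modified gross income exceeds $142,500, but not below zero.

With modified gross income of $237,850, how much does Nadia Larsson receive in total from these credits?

Energy Efficiency Rebate: income exceeds $106,000 by $131,850, which is 27 full-or-partial $5,000 increments; reduction = 27 × $35 = $945, leaving $875.
Disability Support Credit: 24% of the $95,350 excess over $142,500 is $22,884 ≥ base, so the credit is $0.
Total: $875 + $0 = $875.

$875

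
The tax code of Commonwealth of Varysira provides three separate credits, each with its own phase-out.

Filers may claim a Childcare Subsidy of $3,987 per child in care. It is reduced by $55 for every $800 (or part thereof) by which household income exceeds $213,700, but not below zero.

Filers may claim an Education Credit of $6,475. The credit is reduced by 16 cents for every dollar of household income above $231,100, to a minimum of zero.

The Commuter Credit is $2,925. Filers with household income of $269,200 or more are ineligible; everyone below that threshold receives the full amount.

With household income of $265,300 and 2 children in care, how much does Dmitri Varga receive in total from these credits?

Childcare Subsidy: base = 2 × $3,987 = $7,974. income exceeds $213,700 by $51,600, which is 65 full-or-partial $800 increments; reduction = 65 × $55 = $3,575, leaving $4,399.
Education Credit: 16% of the $34,200 excess over $231,100 is $5,472; credit = $6,475 − $5,472 = $1,003.
Commuter Credit: $265,300 is below the $269,200 cutoff, so the full $2,925 applies.
Total: $4,399 + $1,003 + $2,925 = $8,327.

$8,327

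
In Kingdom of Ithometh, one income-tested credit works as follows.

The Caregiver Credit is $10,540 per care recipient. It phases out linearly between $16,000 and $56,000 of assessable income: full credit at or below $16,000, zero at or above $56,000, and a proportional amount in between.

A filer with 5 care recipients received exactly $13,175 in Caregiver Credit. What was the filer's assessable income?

$46,000

Full credit = 5 × $10,540 = $52,700.
$13,175 is 13,175/52,700 of the full $52,700, so 39,525/52,700 of the $40,000 range has been used: income = $16,000 + $40,000 × 39,525/52,700 = $46,000.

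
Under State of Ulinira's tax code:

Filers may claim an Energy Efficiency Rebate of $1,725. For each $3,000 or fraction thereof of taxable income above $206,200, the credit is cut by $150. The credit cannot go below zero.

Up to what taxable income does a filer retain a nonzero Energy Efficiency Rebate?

After 11 increments the reduction is 11 × $150 = $1,650, leaving $75; one more increment wipes it out. Increment 11 ends at excess 11 × $3,000 = $33,000, so the highest qualifying income is $206,200 + $33,000 = $239,200.

$239,200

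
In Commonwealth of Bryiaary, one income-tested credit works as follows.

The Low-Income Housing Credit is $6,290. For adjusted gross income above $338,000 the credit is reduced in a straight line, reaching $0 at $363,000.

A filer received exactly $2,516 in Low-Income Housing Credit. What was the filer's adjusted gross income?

$353,000

$2,516 is 2,516/6,290 of the full $6,290, so 3,774/6,290 of the $25,000 range has been used: income = $338,000 + $25,000 × 3,774/6,290 = $353,000.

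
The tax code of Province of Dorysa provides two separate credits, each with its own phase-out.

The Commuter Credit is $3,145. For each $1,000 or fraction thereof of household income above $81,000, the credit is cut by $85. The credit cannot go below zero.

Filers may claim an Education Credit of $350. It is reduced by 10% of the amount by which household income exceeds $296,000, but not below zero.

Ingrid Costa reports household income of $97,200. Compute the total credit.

Commuter Credit: income exceeds $81,000 by $16,200, which is 17 full-or-partial $1,000 increments; reduction = 17 × $85 = $1,445, leaving $1,700.
Education Credit: $97,200 is at or below the $296,000 threshold, so the full $350 applies.
Total: $1,700 + $350 = $2,050.

$2,050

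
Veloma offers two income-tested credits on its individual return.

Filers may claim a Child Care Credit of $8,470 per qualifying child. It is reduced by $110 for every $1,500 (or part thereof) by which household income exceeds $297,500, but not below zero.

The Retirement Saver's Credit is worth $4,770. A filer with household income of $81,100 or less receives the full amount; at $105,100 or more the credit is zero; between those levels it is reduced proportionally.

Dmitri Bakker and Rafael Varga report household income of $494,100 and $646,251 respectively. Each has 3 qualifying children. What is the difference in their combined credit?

Dmitri ($494,100): Child Care Credit: base = 3 × $8,470 = $25,410. income exceeds $297,500 by $196,600, which is 132 full-or-partial $1,500 increments; reduction = 132 × $110 = $14,520, leaving $10,890. Retirement Saver's Credit: $494,100 is at or above $105,100, so the credit is $0. total $10,890 + $0 = $10,890
Rafael ($646,251): Child Care Credit: base = 3 × $8,470 = $25,410. income exceeds $297,500 by $348,751 → 233 increments × $110 = $25,630 ≥ base, so the credit is $0. Retirement Saver's Credit: $646,251 is at or above $105,100, so the credit is $0. total $0 + $0 = $0
Difference: |$10,890 − $0| = $10,890.

$10,890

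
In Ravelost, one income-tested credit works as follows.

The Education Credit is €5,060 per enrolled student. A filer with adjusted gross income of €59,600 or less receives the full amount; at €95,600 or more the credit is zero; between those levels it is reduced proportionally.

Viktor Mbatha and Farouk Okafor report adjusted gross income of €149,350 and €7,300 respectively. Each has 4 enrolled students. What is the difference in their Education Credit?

€20,240

Viktor (€149,350): Education Credit: base = 4 × €5,060 = €20,240. €149,350 is at or above €95,600, so the credit is €0.
Farouk (€7,300): Education Credit: base = 4 × €5,060 = €20,240. €7,300 is at or below the €59,600 threshold, so the full €20,240 applies.
Difference: |€0 − €20,240| = €20,240.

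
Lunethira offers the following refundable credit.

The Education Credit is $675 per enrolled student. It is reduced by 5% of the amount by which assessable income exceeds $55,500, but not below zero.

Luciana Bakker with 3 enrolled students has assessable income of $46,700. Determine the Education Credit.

$2,025

Education Credit: base = 3 × $675 = $2,025. $46,700 is at or below the $55,500 threshold, so the full $2,025 applies.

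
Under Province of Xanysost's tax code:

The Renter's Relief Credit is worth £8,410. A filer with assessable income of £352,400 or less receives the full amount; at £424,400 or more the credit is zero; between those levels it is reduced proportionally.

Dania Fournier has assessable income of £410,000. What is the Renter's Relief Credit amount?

£1,682

Renter's Relief Credit: £410,000 is £57,600 into a £72,000 phase-out range, leaving 14,400/72,000 of the credit: £8,410 × 14,400/72,000 = £1,682.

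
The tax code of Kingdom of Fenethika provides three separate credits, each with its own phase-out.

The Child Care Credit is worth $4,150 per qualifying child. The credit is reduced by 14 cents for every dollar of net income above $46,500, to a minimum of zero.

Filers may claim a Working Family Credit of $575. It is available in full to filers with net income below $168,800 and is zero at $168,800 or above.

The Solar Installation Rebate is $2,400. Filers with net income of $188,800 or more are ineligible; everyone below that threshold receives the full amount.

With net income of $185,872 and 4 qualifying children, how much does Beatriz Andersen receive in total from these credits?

Child Care Credit: base = 4 × $4,150 = $16,600. 14% of the $139,372 excess over $46,500 is $19,512.08 ≥ base, so the credit is $0.
Working Family Credit: $185,872 meets or exceeds the $168,800 cutoff, so the credit is $0.
Solar Installation Rebate: $185,872 is below the $188,800 cutoff, so the full $2,400 applies.
Total: $0 + $0 + $2,400 = $2,400.

$2,400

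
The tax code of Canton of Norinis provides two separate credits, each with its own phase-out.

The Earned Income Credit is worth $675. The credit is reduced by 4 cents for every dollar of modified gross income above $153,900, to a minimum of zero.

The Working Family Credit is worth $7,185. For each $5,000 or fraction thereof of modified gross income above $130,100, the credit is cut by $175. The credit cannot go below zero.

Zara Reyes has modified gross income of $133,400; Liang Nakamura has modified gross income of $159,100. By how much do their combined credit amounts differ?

$1,083

Zara ($133,400): Earned Income Credit: $133,400 is at or below the $153,900 threshold, so the full $675 applies. Working Family Credit: income exceeds $130,100 by $3,300, which is 1 full-or-partial $5,000 increment; reduction = 1 × $175 = $175, leaving $7,010. total $675 + $7,010 = $7,685
Liang ($159,100): Earned Income Credit: 4% of the $5,200 excess over $153,900 is $208; credit = $675 − $208 = $467. Working Family Credit: income exceeds $130,100 by $29,000, which is 6 full-or-partial $5,000 increments; reduction = 6 × $175 = $1,050, leaving $6,135. total $467 + $6,135 = $6,602
Difference: |$7,685 − $6,602| = $1,083.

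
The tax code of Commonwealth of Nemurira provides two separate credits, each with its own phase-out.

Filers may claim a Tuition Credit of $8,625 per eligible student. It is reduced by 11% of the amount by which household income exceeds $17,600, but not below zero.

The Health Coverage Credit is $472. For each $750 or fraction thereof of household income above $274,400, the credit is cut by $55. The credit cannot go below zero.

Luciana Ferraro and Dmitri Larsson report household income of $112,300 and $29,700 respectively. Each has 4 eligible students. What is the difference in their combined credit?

$9,086

Luciana ($112,300): Tuition Credit: base = 4 × $8,625 = $34,500. 11% of the $94,700 excess over $17,600 is $10,417; credit = $34,500 − $10,417 = $24,083. Health Coverage Credit: $112,300 is at or below the $274,400 threshold, so the full $472 applies. total $24,083 + $472 = $24,555
Dmitri ($29,700): Tuition Credit: base = 4 × $8,625 = $34,500. 11% of the $12,100 excess over $17,600 is $1,331; credit = $34,500 − $1,331 = $33,169. Health Coverage Credit: $29,700 is at or below the $274,400 threshold, so the full $472 applies. total $33,169 + $472 = $33,641
Difference: |$24,555 − $33,641| = $9,086.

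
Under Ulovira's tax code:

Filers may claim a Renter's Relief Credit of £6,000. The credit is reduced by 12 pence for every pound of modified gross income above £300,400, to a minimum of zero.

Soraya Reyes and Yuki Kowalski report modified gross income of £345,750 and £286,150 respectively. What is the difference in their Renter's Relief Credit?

Soraya (£345,750): Renter's Relief Credit: 12% of the £45,350 excess over £300,400 is £5,442; credit = £6,000 − £5,442 = £558.
Yuki (£286,150): Renter's Relief Credit: £286,150 is at or below the £300,400 threshold, so the full £6,000 applies.
Difference: |£558 − £6,000| = £5,442.

£5,442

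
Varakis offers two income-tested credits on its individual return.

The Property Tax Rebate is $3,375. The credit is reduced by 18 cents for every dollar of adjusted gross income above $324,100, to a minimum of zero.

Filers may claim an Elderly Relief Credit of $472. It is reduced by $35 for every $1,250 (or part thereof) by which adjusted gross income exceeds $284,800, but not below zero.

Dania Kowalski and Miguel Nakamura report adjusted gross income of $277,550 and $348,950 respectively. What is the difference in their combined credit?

$3,847

Dania ($277,550): Property Tax Rebate: $277,550 is at or below the $324,100 threshold, so the full $3,375 applies. Elderly Relief Credit: $277,550 is at or below the $284,800 threshold, so the full $472 applies. total $3,375 + $472 = $3,847
Miguel ($348,950): Property Tax Rebate: 18% of the $24,850 excess over $324,100 is $4,473 ≥ base, so the credit is $0. Elderly Relief Credit: income exceeds $284,800 by $64,150 → 52 increments × $35 = $1,820 ≥ base, so the credit is $0. total $0 + $0 = $0
Difference: |$3,847 − $0| = $3,847.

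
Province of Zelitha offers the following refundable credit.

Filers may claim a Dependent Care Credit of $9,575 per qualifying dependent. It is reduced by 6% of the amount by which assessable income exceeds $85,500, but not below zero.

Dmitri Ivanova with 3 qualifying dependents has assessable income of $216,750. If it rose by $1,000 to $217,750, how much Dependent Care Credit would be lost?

At $216,750 — base = 3 × $9,575 = $28,725. 6% of the $131,250 excess over $85,500 is $7,875; credit = $28,725 − $7,875 = $20,850.
At $217,750 — base = 3 × $9,575 = $28,725. 6% of the $132,250 excess over $85,500 is $7,935; credit = $28,725 − $7,935 = $20,790.
Lost: $20,850 − $20,790 = $60.

$60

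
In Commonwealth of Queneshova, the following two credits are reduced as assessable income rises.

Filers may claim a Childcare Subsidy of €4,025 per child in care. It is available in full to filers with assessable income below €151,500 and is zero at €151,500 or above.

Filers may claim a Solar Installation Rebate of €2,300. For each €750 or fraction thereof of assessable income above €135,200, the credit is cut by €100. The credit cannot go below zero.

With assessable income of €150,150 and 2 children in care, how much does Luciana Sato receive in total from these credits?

Childcare Subsidy: base = 2 × €4,025 = €8,050. €150,150 is below the €151,500 cutoff, so the full €8,050 applies.
Solar Installation Rebate: income exceeds €135,200 by €14,950, which is 20 full-or-partial €750 increments; reduction = 20 × €100 = €2,000, leaving €300.
Total: €8,050 + €300 = €8,350.

€8,350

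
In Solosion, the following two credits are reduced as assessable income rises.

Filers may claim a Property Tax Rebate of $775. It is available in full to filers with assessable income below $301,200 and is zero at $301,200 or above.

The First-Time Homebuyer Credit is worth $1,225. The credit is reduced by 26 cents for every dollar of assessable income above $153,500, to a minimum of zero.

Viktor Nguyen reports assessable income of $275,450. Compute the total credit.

$775

Property Tax Rebate: $275,450 is below the $301,200 cutoff, so the full $775 applies.
First-Time Homebuyer Credit: 26% of the $121,950 excess over $153,500 is $31,707 ≥ base, so the credit is $0.
Total: $775 + $0 = $775.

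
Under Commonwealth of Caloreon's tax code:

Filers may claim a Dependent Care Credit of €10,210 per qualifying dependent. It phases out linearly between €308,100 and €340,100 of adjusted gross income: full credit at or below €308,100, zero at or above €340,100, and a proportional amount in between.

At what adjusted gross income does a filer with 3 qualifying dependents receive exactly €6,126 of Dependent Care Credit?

Full credit = 3 × €10,210 = €30,630.
€6,126 is 6,126/30,630 of the full €30,630, so 24,504/30,630 of the €32,000 range has been used: income = €308,100 + €32,000 × 24,504/30,630 = €333,700.

€333,700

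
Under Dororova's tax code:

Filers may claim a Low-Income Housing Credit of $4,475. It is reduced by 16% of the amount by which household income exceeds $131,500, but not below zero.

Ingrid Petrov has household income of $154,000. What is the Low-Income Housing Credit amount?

Low-Income Housing Credit: 16% of the $22,500 excess over $131,500 is $3,600; credit = $4,475 − $3,600 = $875.

$875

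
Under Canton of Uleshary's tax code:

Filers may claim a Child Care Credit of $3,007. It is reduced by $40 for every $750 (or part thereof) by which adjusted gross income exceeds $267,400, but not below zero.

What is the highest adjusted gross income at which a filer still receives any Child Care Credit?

After 75 increments the reduction is 75 × $40 = $3,000, leaving $7; one more increment wipes it out. Increment 75 ends at excess 75 × $750 = $56,250, so the highest qualifying income is $267,400 + $56,250 = $323,650.

$323,650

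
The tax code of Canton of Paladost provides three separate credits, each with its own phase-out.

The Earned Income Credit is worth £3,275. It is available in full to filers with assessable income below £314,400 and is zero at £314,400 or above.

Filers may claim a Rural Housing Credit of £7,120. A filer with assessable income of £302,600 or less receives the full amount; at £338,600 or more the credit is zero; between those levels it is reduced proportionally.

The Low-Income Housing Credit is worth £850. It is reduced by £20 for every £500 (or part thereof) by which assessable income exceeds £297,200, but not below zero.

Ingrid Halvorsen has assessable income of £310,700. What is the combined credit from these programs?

£9,103

Earned Income Credit: £310,700 is below the £314,400 cutoff, so the full £3,275 applies.
Rural Housing Credit: £310,700 is £8,100 into a £36,000 phase-out range, leaving 27,900/36,000 of the credit: £7,120 × 27,900/36,000 = £5,518.
Low-Income Housing Credit: income exceeds £297,200 by £13,500, which is 27 full-or-partial £500 increments; reduction = 27 × £20 = £540, leaving £310.
Total: £3,275 + £5,518 + £310 = £9,103.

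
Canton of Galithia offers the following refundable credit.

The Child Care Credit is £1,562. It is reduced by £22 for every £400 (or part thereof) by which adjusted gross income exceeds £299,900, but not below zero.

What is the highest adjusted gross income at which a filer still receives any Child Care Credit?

After 70 increments the reduction is 70 × £22 = £1,540, leaving £22; one more increment wipes it out. Increment 70 ends at excess 70 × £400 = £28,000, so the highest qualifying income is £299,900 + £28,000 = £327,900.

£327,900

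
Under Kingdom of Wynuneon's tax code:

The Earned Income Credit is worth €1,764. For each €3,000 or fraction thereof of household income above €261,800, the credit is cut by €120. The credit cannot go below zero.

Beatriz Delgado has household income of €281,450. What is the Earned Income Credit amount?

€924

Earned Income Credit: income exceeds €261,800 by €19,650, which is 7 full-or-partial €3,000 increments; reduction = 7 × €120 = €840, leaving €924.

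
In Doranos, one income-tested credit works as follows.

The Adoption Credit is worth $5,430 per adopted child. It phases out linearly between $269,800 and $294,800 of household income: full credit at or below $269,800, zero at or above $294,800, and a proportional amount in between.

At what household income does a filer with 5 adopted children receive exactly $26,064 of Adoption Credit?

$270,800

Full credit = 5 × $5,430 = $27,150.
$26,064 is 26,064/27,150 of the full $27,150, so 1,086/27,150 of the $25,000 range has been used: income = $269,800 + $25,000 × 1,086/27,150 = $270,800.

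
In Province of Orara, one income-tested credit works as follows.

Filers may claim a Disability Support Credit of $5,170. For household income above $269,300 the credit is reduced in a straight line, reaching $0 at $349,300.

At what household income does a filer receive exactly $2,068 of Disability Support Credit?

$317,300

$2,068 is 2,068/5,170 of the full $5,170, so 3,102/5,170 of the $80,000 range has been used: income = $269,300 + $80,000 × 3,102/5,170 = $317,300.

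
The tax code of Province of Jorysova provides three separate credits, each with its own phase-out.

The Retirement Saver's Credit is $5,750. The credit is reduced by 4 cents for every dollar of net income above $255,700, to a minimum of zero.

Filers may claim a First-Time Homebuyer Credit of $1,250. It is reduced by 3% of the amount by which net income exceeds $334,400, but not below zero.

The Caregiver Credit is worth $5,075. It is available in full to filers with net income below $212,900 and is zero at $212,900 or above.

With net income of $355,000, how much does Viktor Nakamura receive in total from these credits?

Retirement Saver's Credit: 4% of the $99,300 excess over $255,700 is $3,972; credit = $5,750 − $3,972 = $1,778.
First-Time Homebuyer Credit: 3% of the $20,600 excess over $334,400 is $618; credit = $1,250 − $618 = $632.
Caregiver Credit: $355,000 meets or exceeds the $212,900 cutoff, so the credit is $0.
Total: $1,778 + $632 + $0 = $2,410.

$2,410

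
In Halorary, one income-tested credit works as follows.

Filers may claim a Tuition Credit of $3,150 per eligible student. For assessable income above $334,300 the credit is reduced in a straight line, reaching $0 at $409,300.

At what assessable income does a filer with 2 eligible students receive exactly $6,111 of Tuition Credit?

Full credit = 2 × $3,150 = $6,300.
$6,111 is 6,111/6,300 of the full $6,300, so 189/6,300 of the $75,000 range has been used: income = $334,300 + $75,000 × 189/6,300 = $336,550.

$336,550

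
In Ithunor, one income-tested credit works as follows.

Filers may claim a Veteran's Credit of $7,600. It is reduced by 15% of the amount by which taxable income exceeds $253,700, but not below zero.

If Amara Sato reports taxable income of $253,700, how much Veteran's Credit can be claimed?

Veteran's Credit: $253,700 is at or below the $253,700 threshold, so the full $7,600 applies.

$7,600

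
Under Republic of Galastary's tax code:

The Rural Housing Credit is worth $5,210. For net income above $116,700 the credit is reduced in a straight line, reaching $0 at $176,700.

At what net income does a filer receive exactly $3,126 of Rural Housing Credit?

$140,700

$3,126 is 3,126/5,210 of the full $5,210, so 2,084/5,210 of the $60,000 range has been used: income = $116,700 + $60,000 × 2,084/5,210 = $140,700.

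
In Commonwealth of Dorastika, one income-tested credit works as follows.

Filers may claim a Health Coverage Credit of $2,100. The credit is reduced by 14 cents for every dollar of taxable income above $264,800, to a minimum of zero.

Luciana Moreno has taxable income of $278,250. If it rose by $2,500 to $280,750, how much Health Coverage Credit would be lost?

At $278,250 — 14% of the $13,450 excess over $264,800 is $1,883; credit = $2,100 − $1,883 = $217.
At $280,750 — 14% of the $15,950 excess over $264,800 is $2,233 ≥ base, so the credit is $0.
Lost: $217 − $0 = $217.

$217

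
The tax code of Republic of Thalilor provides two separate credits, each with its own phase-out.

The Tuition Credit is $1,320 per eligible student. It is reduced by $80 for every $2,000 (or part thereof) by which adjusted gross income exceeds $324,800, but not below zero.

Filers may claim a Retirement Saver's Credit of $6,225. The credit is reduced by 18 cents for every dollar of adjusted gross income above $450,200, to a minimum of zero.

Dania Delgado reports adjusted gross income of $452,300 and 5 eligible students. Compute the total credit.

Tuition Credit: base = 5 × $1,320 = $6,600. income exceeds $324,800 by $127,500, which is 64 full-or-partial $2,000 increments; reduction = 64 × $80 = $5,120, leaving $1,480.
Retirement Saver's Credit: 18% of the $2,100 excess over $450,200 is $378; credit = $6,225 − $378 = $5,847.
Total: $1,480 + $5,847 = $7,327.

$7,327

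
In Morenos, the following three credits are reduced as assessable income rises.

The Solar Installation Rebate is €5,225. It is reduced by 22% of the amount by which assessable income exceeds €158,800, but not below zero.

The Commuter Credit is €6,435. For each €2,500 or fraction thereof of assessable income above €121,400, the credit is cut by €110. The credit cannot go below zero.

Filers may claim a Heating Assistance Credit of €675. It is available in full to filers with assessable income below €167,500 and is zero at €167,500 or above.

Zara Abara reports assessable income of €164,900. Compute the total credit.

€9,013

Solar Installation Rebate: 22% of the €6,100 excess over €158,800 is €1,342; credit = €5,225 − €1,342 = €3,883.
Commuter Credit: income exceeds €121,400 by €43,500, which is 18 full-or-partial €2,500 increments; reduction = 18 × €110 = €1,980, leaving €4,455.
Heating Assistance Credit: €164,900 is below the €167,500 cutoff, so the full €675 applies.
Total: €3,883 + €4,455 + €675 = €9,013.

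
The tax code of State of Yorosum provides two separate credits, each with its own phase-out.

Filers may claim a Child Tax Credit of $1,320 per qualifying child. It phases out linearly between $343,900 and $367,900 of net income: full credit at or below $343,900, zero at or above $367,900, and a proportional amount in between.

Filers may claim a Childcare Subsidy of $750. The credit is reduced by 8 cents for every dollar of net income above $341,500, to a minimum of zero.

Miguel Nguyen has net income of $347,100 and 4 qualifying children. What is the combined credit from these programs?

Child Tax Credit: base = 4 × $1,320 = $5,280. $347,100 is $3,200 into a $24,000 phase-out range, leaving 20,800/24,000 of the credit: $5,280 × 20,800/24,000 = $4,576.
Childcare Subsidy: 8% of the $5,600 excess over $341,500 is $448; credit = $750 − $448 = $302.
Total: $4,576 + $302 = $4,878.

$4,878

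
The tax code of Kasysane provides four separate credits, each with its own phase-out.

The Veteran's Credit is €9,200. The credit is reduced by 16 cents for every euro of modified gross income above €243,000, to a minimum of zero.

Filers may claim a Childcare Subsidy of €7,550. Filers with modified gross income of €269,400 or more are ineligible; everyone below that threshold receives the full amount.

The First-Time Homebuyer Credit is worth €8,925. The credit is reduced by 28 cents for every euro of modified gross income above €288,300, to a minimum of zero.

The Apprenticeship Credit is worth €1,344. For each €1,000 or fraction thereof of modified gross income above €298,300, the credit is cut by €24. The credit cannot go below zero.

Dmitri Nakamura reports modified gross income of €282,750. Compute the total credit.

Veteran's Credit: 16% of the €39,750 excess over €243,000 is €6,360; credit = €9,200 − €6,360 = €2,840.
Childcare Subsidy: €282,750 meets or exceeds the €269,400 cutoff, so the credit is €0.
First-Time Homebuyer Credit: €282,750 is at or below the €288,300 threshold, so the full €8,925 applies.
Apprenticeship Credit: €282,750 is at or below the €298,300 threshold, so the full €1,344 applies.
Total: €2,840 + €0 + €8,925 + €1,344 = €13,109.

€13,109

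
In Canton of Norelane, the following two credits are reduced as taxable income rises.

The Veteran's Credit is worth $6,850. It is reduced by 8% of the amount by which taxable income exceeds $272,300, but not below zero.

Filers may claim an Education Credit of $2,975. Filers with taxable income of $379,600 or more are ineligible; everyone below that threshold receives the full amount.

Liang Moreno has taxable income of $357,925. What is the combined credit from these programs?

Veteran's Credit: 8% of the $85,625 excess over $272,300 is $6,850 ≥ base, so the credit is $0.
Education Credit: $357,925 is below the $379,600 cutoff, so the full $2,975 applies.
Total: $0 + $2,975 = $2,975.

$2,975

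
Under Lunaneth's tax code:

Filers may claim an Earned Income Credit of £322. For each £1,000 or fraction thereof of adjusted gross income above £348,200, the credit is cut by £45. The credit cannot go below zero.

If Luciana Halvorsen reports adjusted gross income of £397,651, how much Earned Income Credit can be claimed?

£0

Earned Income Credit: income exceeds £348,200 by £49,451 → 50 increments × £45 = £2,250 ≥ base, so the credit is £0.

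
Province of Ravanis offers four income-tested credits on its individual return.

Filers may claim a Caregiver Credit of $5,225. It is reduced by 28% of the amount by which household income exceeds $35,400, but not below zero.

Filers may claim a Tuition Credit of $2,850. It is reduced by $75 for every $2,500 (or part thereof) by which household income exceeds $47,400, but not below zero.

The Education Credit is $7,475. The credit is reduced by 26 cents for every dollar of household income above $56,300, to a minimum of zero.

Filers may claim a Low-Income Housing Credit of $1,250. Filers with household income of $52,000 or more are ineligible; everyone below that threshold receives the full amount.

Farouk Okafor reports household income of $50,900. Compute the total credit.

$12,310

Caregiver Credit: 28% of the $15,500 excess over $35,400 is $4,340; credit = $5,225 − $4,340 = $885.
Tuition Credit: income exceeds $47,400 by $3,500, which is 2 full-or-partial $2,500 increments; reduction = 2 × $75 = $150, leaving $2,700.
Education Credit: $50,900 is at or below the $56,300 threshold, so the full $7,475 applies.
Low-Income Housing Credit: $50,900 is below the $52,000 cutoff, so the full $1,250 applies.
Total: $885 + $2,700 + $7,475 + $1,250 = $12,310.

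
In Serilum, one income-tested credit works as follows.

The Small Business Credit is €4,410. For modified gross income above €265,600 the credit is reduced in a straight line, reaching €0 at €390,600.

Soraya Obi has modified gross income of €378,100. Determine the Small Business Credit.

€441

Small Business Credit: €378,100 is €112,500 into a €125,000 phase-out range, leaving 12,500/125,000 of the credit: €4,410 × 12,500/125,000 = €441.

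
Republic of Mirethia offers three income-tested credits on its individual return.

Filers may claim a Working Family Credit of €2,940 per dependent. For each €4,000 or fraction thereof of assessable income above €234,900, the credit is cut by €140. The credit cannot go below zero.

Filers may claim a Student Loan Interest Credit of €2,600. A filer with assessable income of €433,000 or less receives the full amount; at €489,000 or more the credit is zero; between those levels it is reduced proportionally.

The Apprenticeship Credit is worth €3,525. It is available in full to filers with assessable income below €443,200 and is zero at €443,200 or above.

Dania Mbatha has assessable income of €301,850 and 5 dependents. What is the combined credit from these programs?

€18,445

Working Family Credit: base = 5 × €2,940 = €14,700. income exceeds €234,900 by €66,950, which is 17 full-or-partial €4,000 increments; reduction = 17 × €140 = €2,380, leaving €12,320.
Student Loan Interest Credit: €301,850 is at or below the €433,000 threshold, so the full €2,600 applies.
Apprenticeship Credit: €301,850 is below the €443,200 cutoff, so the full €3,525 applies.
Total: €12,320 + €2,600 + €3,525 = €18,445.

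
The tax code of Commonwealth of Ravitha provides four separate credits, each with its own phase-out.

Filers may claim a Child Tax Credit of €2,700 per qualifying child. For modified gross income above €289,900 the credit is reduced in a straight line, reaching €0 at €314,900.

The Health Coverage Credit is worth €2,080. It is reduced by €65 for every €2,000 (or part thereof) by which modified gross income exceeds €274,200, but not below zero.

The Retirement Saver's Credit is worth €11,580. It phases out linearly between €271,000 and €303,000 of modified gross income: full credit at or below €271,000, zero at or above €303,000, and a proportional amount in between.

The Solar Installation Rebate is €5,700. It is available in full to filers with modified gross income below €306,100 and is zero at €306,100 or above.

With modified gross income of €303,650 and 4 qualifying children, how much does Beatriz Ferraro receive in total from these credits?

€11,665

Child Tax Credit: base = 4 × €2,700 = €10,800. €303,650 is €13,750 into a €25,000 phase-out range, leaving 11,250/25,000 of the credit: €10,800 × 11,250/25,000 = €4,860.
Health Coverage Credit: income exceeds €274,200 by €29,450, which is 15 full-or-partial €2,000 increments; reduction = 15 × €65 = €975, leaving €1,105.
Retirement Saver's Credit: €303,650 is at or above €303,000, so the credit is €0.
Solar Installation Rebate: €303,650 is below the €306,100 cutoff, so the full €5,700 applies.
Total: €4,860 + €1,105 + €0 + €5,700 = €11,665.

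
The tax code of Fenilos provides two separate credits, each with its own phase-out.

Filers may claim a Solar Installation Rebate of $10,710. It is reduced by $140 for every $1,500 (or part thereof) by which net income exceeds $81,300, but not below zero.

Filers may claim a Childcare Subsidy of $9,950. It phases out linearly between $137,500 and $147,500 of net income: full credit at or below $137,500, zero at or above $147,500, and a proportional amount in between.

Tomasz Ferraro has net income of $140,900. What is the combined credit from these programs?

$11,677

Solar Installation Rebate: income exceeds $81,300 by $59,600, which is 40 full-or-partial $1,500 increments; reduction = 40 × $140 = $5,600, leaving $5,110.
Childcare Subsidy: $140,900 is $3,400 into a $10,000 phase-out range, leaving 6,600/10,000 of the credit: $9,950 × 6,600/10,000 = $6,567.
Total: $5,110 + $6,567 = $11,677.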